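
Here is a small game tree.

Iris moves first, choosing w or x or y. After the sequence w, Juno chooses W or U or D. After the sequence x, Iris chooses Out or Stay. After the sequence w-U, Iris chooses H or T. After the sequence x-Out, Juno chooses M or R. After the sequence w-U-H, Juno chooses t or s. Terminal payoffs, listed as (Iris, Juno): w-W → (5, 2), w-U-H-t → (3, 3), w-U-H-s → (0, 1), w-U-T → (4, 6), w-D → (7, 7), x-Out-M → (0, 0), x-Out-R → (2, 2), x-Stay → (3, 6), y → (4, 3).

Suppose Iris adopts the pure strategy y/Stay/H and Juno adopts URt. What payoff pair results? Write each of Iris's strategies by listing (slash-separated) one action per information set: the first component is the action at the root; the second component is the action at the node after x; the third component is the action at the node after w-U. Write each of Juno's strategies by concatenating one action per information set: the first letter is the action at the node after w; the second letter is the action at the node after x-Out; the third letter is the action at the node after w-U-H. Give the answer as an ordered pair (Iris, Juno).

(4, 3)

Trace the play path from the root:
  Iris plays y
→ terminal payoff (4, 3).
(Iris's choice at the node after x is never reached on this path, so it doesn't affect the outcome.)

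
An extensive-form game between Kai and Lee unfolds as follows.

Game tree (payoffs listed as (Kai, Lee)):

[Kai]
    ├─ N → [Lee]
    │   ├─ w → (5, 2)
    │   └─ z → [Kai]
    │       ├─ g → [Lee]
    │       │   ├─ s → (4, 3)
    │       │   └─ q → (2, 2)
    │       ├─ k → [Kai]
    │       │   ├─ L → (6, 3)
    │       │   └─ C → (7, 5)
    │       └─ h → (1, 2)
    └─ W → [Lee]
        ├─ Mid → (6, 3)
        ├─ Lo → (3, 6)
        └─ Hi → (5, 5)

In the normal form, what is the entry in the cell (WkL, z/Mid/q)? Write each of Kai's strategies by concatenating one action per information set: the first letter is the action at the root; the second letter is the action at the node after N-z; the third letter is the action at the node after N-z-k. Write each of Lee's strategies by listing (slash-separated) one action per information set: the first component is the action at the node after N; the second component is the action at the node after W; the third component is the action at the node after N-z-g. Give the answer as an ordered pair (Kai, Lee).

(6, 3)

Trace the play path from the root:
  Kai plays W
  Lee plays Mid at [W]
→ terminal payoff (6, 3).
(Kai's choice at the node after N-z is never reached on this path, so it doesn't affect the outcome.)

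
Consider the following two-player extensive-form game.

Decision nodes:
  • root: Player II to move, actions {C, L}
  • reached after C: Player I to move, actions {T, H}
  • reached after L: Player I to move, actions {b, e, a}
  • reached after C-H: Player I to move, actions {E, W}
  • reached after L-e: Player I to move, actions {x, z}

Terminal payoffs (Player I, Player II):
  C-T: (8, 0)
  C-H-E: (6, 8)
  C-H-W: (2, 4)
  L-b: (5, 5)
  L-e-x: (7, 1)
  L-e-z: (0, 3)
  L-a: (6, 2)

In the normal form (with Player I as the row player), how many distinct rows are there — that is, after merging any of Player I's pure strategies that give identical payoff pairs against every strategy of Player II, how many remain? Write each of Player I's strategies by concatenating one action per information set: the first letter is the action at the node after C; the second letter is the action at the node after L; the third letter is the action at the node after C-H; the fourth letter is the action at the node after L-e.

Player I has 24 pure strategies: TbEx, TbEz, TbWx, TbWz, TeEx, TeEz, TeWx, TeWz, TaEx, TaEz, TaWx, TaWz, HbEx, HbEz, HbWx, HbWz, HeEx, HeEz, HeWx, HeWz, HaEx, HaEz, HaWx, HaWz. Columns: C, L.
{TbEx, TbEz, TbWx, TbWz} → row (8,0) (5,5)
{TeEx, TeWx} → row (8,0) (7,1)
{TeEz, TeWz} → row (8,0) (0,3)
{TaEx, TaEz, TaWx, TaWz} → row (8,0) (6,2)
{HbEx, HbEz} → row (6,8) (5,5)
{HbWx, HbWz} → row (2,4) (5,5)
{HeEx} → row (6,8) (7,1)
{HeEz} → row (6,8) (0,3)
{HeWx} → row (2,4) (7,1)
{HeWz} → row (2,4) (0,3)
{HaEx, HaEz} → row (6,8) (6,2)
{HaWx, HaWz} → row (2,4) (6,2)
That's 12 distinct rows out of 24 strategies.

12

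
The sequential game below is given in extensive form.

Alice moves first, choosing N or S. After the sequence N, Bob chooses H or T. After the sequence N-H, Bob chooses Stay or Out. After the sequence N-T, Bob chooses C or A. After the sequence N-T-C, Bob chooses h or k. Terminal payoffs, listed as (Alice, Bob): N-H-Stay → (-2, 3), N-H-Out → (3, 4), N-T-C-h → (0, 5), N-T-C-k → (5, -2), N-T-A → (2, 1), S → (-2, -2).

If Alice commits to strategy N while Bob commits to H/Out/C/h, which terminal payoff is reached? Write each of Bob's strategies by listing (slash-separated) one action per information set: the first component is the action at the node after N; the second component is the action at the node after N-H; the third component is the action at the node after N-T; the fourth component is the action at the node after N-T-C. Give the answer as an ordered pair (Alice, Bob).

Trace the play path from the root:
  Alice plays N
  Bob plays H at [N]
  Bob plays Out at [N-H]
→ terminal payoff (3, 4).
(Bob's choice at the node after N-T is never reached on this path, so it doesn't affect the outcome.)

(3, 4)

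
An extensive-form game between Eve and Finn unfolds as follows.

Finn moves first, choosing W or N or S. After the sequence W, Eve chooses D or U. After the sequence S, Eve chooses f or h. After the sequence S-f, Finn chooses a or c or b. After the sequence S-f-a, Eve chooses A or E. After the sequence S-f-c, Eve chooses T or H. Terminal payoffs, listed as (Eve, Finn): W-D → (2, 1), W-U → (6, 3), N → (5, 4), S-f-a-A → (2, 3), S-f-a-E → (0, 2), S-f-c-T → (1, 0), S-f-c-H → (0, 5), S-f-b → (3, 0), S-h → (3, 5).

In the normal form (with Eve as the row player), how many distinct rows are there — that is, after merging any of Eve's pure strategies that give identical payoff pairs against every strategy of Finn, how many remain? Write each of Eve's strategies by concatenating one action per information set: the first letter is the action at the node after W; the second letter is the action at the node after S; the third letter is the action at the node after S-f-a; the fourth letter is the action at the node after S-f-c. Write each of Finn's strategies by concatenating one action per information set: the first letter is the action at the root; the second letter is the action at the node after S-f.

10

Eve has 16 pure strategies: DfAT, DfAH, DfET, DfEH, DhAT, DhAH, DhET, DhEH, UfAT, UfAH, UfET, UfEH, UhAT, UhAH, UhET, UhEH. Columns: Wa, Wc, Wb, Na, Nc, Nb, Sa, Sc, Sb.
{DfAT} → row (2,1) (2,1) (2,1) (5,4) (5,4) (5,4) (2,3) (1,0) (3,0)
{DfAH} → row (2,1) (2,1) (2,1) (5,4) (5,4) (5,4) (2,3) (0,5) (3,0)
{DfET} → row (2,1) (2,1) (2,1) (5,4) (5,4) (5,4) (0,2) (1,0) (3,0)
{DfEH} → row (2,1) (2,1) (2,1) (5,4) (5,4) (5,4) (0,2) (0,5) (3,0)
{DhAT, DhAH, DhET, DhEH} → row (2,1) (2,1) (2,1) (5,4) (5,4) (5,4) (3,5) (3,5) (3,5)
{UfAT} → row (6,3) (6,3) (6,3) (5,4) (5,4) (5,4) (2,3) (1,0) (3,0)
{UfAH} → row (6,3) (6,3) (6,3) (5,4) (5,4) (5,4) (2,3) (0,5) (3,0)
{UfET} → row (6,3) (6,3) (6,3) (5,4) (5,4) (5,4) (0,2) (1,0) (3,0)
{UfEH} → row (6,3) (6,3) (6,3) (5,4) (5,4) (5,4) (0,2) (0,5) (3,0)
{UhAT, UhAH, UhET, UhEH} → row (6,3) (6,3) (6,3) (5,4) (5,4) (5,4) (3,5) (3,5) (3,5)
That's 10 distinct rows out of 16 strategies.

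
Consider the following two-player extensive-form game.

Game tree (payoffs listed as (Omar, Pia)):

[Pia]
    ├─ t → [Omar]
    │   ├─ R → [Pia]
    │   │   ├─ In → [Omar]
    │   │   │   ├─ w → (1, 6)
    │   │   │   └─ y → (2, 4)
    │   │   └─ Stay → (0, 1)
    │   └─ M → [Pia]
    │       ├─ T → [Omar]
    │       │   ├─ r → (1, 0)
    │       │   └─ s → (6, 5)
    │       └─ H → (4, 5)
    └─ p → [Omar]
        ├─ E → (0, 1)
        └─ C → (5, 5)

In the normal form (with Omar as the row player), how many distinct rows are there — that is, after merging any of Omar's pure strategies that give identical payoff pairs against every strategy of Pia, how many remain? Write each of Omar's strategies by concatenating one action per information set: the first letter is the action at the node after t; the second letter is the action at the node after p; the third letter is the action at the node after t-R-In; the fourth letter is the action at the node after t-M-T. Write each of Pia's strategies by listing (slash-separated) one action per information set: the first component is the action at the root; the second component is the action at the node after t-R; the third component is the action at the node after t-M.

Omar has 16 pure strategies: REwr, REws, REyr, REys, RCwr, RCws, RCyr, RCys, MEwr, MEws, MEyr, MEys, MCwr, MCws, MCyr, MCys. Columns: t/In/T, t/In/H, t/Stay/T, t/Stay/H, p/In/T, p/In/H, p/Stay/T, p/Stay/H.
{REwr, REws} → row (1,6) (1,6) (0,1) (0,1) (0,1) (0,1) (0,1) (0,1)
{REyr, REys} → row (2,4) (2,4) (0,1) (0,1) (0,1) (0,1) (0,1) (0,1)
{RCwr, RCws} → row (1,6) (1,6) (0,1) (0,1) (5,5) (5,5) (5,5) (5,5)
{RCyr, RCys} → row (2,4) (2,4) (0,1) (0,1) (5,5) (5,5) (5,5) (5,5)
{MEwr, MEyr} → row (1,0) (4,5) (1,0) (4,5) (0,1) (0,1) (0,1) (0,1)
{MEws, MEys} → row (6,5) (4,5) (6,5) (4,5) (0,1) (0,1) (0,1) (0,1)
{MCwr, MCyr} → row (1,0) (4,5) (1,0) (4,5) (5,5) (5,5) (5,5) (5,5)
{MCws, MCys} → row (6,5) (4,5) (6,5) (4,5) (5,5) (5,5) (5,5) (5,5)
That's 8 distinct rows out of 16 strategies.

8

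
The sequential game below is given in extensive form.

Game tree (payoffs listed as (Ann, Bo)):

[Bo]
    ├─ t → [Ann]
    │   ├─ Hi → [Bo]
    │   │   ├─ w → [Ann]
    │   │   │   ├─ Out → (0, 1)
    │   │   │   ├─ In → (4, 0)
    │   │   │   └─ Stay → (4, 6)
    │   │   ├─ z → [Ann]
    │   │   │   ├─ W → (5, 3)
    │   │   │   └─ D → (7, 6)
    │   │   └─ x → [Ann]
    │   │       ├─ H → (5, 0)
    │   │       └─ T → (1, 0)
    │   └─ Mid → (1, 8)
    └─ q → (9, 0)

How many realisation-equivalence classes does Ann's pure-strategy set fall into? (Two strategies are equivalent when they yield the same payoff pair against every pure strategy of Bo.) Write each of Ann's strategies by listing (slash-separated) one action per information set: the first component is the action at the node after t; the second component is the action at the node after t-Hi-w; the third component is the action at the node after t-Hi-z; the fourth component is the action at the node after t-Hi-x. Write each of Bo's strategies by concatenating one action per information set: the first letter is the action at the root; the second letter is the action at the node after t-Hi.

Ann has 24 pure strategies: Hi/Out/W/H, Hi/Out/W/T, Hi/Out/D/H, Hi/Out/D/T, Hi/In/W/H, Hi/In/W/T, Hi/In/D/H, Hi/In/D/T, Hi/Stay/W/H, Hi/Stay/W/T, Hi/Stay/D/H, Hi/Stay/D/T, Mid/Out/W/H, Mid/Out/W/T, Mid/Out/D/H, Mid/Out/D/T, Mid/In/W/H, Mid/In/W/T, Mid/In/D/H, Mid/In/D/T, Mid/Stay/W/H, Mid/Stay/W/T, Mid/Stay/D/H, Mid/Stay/D/T. Columns: tw, tz, tx, qw, qz, qx.
{Hi/Out/W/H} → row (0,1) (5,3) (5,0) (9,0) (9,0) (9,0)
{Hi/Out/W/T} → row (0,1) (5,3) (1,0) (9,0) (9,0) (9,0)
{Hi/Out/D/H} → row (0,1) (7,6) (5,0) (9,0) (9,0) (9,0)
{Hi/Out/D/T} → row (0,1) (7,6) (1,0) (9,0) (9,0) (9,0)
{Hi/In/W/H} → row (4,0) (5,3) (5,0) (9,0) (9,0) (9,0)
{Hi/In/W/T} → row (4,0) (5,3) (1,0) (9,0) (9,0) (9,0)
{Hi/In/D/H} → row (4,0) (7,6) (5,0) (9,0) (9,0) (9,0)
{Hi/In/D/T} → row (4,0) (7,6) (1,0) (9,0) (9,0) (9,0)
{Hi/Stay/W/H} → row (4,6) (5,3) (5,0) (9,0) (9,0) (9,0)
{Hi/Stay/W/T} → row (4,6) (5,3) (1,0) (9,0) (9,0) (9,0)
{Hi/Stay/D/H} → row (4,6) (7,6) (5,0) (9,0) (9,0) (9,0)
{Hi/Stay/D/T} → row (4,6) (7,6) (1,0) (9,0) (9,0) (9,0)
{Mid/Out/W/H, Mid/Out/W/T, Mid/Out/D/H, Mid/Out/D/T, Mid/In/W/H, Mid/In/W/T, Mid/In/D/H, Mid/In/D/T, Mid/Stay/W/H, Mid/Stay/W/T, Mid/Stay/D/H, Mid/Stay/D/T} → row (1,8) (1,8) (1,8) (9,0) (9,0) (9,0)
That's 13 distinct rows out of 24 strategies.

13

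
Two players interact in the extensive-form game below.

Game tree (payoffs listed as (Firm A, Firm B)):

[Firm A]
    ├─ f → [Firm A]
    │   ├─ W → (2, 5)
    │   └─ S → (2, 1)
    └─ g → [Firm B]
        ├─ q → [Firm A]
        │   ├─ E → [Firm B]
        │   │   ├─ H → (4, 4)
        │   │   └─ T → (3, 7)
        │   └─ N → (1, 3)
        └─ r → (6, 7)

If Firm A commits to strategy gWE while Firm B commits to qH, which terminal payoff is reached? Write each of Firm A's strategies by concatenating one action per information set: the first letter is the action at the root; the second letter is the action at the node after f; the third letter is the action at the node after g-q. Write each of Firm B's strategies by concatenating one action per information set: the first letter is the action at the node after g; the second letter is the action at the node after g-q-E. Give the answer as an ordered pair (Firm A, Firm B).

(4, 4)

Trace the play path from the root:
  Firm A plays g
  Firm B plays q at [g]
  Firm A plays E at [g-q]
  Firm B plays H at [g-q-E]
→ terminal payoff (4, 4).
(Firm A's choice at the node after f is never reached on this path, so it doesn't affect the outcome.)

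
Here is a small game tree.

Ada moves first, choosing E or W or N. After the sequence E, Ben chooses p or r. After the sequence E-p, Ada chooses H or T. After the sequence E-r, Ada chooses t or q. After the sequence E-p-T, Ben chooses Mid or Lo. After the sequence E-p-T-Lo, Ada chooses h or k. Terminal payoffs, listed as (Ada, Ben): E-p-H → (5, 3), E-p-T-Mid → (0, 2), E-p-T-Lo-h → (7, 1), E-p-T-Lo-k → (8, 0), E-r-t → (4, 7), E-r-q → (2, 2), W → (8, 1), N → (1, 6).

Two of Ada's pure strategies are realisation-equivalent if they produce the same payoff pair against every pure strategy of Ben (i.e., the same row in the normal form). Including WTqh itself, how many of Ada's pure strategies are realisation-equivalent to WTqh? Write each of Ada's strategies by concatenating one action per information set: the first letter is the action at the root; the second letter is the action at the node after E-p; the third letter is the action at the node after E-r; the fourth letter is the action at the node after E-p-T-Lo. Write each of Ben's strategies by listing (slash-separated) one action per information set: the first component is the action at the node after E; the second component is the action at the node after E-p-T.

Row for WTqh (columns p/Mid, p/Lo, r/Mid, r/Lo): (8,1) (8,1) (8,1) (8,1).
Under WTqh, Ada's choice at the node after E-p and at the node after E-r and at the node after E-p-T-Lo can never be reached regardless of what Ben does, so varying those choices leaves every outcome unchanged.
Holding the reachable choices fixed and varying the unreachable ones freely already gives 2 × 2 × 2 = 8 equivalent strategies.
No other strategy reproduces this row, so those 8 are the full class: WHth, WHtk, WHqh, WHqk, WTth, WTtk, WTqh, WTqk.

8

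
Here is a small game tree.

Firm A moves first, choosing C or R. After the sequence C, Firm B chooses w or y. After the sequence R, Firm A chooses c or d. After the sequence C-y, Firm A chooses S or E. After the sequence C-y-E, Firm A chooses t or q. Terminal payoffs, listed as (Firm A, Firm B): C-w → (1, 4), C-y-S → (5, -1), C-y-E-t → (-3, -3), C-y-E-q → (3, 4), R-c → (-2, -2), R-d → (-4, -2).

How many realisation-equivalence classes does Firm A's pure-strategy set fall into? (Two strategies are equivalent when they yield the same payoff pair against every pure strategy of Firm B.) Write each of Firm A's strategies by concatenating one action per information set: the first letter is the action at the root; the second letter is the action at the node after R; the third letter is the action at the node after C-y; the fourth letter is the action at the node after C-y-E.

Firm A has 16 pure strategies: CcSt, CcSq, CcEt, CcEq, CdSt, CdSq, CdEt, CdEq, RcSt, RcSq, RcEt, RcEq, RdSt, RdSq, RdEt, RdEq. Columns: w, y.
{CcSt, CcSq, CdSt, CdSq} → row (1,4) (5,-1)
{CcEt, CdEt} → row (1,4) (-3,-3)
{CcEq, CdEq} → row (1,4) (3,4)
{RcSt, RcSq, RcEt, RcEq} → row (-2,-2) (-2,-2)
{RdSt, RdSq, RdEt, RdEq} → row (-4,-2) (-4,-2)
That's 5 distinct rows out of 16 strategies.

5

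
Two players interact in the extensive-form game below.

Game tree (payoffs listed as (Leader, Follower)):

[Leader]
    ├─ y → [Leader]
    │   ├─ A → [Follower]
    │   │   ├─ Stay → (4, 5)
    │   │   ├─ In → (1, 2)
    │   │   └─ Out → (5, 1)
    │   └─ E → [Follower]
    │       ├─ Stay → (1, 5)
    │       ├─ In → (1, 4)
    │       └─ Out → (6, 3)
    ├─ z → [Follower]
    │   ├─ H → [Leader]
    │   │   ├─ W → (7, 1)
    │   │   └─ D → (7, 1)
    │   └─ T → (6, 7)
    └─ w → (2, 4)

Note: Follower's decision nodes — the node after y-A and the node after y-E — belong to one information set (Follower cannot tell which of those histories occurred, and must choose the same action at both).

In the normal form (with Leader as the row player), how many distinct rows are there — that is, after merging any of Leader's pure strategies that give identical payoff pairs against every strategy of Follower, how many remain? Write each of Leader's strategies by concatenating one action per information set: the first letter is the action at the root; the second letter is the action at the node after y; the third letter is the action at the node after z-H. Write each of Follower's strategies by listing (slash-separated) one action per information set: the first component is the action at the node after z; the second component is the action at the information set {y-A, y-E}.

Leader has 12 pure strategies: yAW, yAD, yEW, yED, zAW, zAD, zEW, zED, wAW, wAD, wEW, wED. Columns: H/Stay, H/In, H/Out, T/Stay, T/In, T/Out.
{yAW, yAD} → row (4,5) (1,2) (5,1) (4,5) (1,2) (5,1)
{yEW, yED} → row (1,5) (1,4) (6,3) (1,5) (1,4) (6,3)
{zAW, zAD, zEW, zED} → row (7,1) (7,1) (7,1) (6,7) (6,7) (6,7)
{wAW, wAD, wEW, wED} → row (2,4) (2,4) (2,4) (2,4) (2,4) (2,4)
That's 4 distinct rows out of 12 strategies.

4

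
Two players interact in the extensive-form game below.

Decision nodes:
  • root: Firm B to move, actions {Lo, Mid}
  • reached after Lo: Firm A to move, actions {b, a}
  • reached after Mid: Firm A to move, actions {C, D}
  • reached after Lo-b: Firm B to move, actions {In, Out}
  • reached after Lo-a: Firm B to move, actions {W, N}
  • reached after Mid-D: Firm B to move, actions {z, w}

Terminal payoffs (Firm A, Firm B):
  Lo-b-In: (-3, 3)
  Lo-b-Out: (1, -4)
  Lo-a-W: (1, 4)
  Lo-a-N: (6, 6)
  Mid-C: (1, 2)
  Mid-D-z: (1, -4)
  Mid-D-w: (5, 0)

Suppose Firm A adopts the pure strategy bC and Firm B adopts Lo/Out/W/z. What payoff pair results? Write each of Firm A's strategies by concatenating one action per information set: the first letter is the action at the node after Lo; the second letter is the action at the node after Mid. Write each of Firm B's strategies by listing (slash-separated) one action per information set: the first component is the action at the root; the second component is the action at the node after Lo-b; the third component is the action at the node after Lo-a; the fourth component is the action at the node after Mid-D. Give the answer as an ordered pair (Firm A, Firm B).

(1, -4)

Trace the play path from the root:
  Firm B plays Lo
  Firm A plays b at [Lo]
  Firm B plays Out at [Lo-b]
→ terminal payoff (1, -4).
(Firm A's choice at the node after Mid is never reached on this path, so it doesn't affect the outcome.)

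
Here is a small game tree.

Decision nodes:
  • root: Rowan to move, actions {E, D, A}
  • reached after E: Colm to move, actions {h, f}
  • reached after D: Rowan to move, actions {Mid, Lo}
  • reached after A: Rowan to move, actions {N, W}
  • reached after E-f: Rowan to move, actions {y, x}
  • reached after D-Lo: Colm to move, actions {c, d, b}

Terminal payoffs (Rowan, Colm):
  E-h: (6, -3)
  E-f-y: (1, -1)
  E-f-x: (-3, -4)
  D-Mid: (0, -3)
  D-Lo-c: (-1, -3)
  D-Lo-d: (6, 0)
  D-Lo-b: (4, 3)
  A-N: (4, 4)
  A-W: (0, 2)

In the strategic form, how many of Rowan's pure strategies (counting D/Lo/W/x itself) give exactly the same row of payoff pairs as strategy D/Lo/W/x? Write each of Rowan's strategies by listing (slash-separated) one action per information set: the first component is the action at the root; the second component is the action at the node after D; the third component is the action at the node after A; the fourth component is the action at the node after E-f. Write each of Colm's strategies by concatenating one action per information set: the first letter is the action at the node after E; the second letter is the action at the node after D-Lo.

Row for D/Lo/W/x (columns hc, hd, hb, fc, fd, fb): (-1,-3) (6,0) (4,3) (-1,-3) (6,0) (4,3).
Under D/Lo/W/x, Rowan's choice at the node after A and at the node after E-f can never be reached regardless of what Colm does, so varying those choices leaves every outcome unchanged.
Holding the reachable choices fixed and varying the unreachable ones freely already gives 2 × 2 = 4 equivalent strategies.
No other strategy reproduces this row, so those 4 are the full class: D/Lo/N/y, D/Lo/N/x, D/Lo/W/y, D/Lo/W/x.

4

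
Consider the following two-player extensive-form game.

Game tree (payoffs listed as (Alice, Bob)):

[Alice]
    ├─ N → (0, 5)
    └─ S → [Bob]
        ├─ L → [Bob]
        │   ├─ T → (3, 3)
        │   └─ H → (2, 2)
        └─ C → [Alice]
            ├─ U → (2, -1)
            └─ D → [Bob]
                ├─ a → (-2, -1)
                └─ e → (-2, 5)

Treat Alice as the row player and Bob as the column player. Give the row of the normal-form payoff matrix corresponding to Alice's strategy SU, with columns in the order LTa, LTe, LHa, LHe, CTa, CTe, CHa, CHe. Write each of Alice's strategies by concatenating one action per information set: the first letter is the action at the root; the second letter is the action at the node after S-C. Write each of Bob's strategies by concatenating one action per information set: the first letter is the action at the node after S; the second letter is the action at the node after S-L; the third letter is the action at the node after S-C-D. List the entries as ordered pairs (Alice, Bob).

vs LTa: Alice plays S → Bob plays L at [S] → Bob plays T at [S-L] → (3, 3)
vs LTe: Alice plays S → Bob plays L at [S] → Bob plays T at [S-L] → (3, 3)
vs LHa: Alice plays S → Bob plays L at [S] → Bob plays H at [S-L] → (2, 2)
vs LHe: Alice plays S → Bob plays L at [S] → Bob plays H at [S-L] → (2, 2)
vs CTa: Alice plays S → Bob plays C at [S] → Alice plays U at [S-C] → (2, -1)
vs CTe: Alice plays S → Bob plays C at [S] → Alice plays U at [S-C] → (2, -1)
vs CHa: Alice plays S → Bob plays C at [S] → Alice plays U at [S-C] → (2, -1)
vs CHe: Alice plays S → Bob plays C at [S] → Alice plays U at [S-C] → (2, -1)

(3,3) (3,3) (2,2) (2,2) (2,-1) (2,-1) (2,-1) (2,-1)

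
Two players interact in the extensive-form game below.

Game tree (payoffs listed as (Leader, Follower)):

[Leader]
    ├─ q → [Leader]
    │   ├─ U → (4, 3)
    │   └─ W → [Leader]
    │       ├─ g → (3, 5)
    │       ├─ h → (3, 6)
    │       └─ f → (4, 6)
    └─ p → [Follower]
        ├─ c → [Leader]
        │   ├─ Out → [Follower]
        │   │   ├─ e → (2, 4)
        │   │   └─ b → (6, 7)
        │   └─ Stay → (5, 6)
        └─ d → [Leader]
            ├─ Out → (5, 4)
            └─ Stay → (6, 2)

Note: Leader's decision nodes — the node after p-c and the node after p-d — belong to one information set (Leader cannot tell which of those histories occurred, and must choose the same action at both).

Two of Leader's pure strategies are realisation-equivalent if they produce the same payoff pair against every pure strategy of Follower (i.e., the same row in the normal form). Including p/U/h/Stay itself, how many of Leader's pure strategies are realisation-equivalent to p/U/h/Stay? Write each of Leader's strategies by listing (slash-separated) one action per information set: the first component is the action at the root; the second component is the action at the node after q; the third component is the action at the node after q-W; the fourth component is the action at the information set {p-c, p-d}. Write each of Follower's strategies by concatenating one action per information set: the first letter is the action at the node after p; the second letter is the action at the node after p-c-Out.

Row for p/U/h/Stay (columns ce, cb, de, db): (5,6) (5,6) (6,2) (6,2).
Under p/U/h/Stay, Leader's choice at the node after q and at the node after q-W can never be reached regardless of what Follower does, so varying those choices leaves every outcome unchanged.
Holding the reachable choices fixed and varying the unreachable ones freely already gives 2 × 3 = 6 equivalent strategies.
No other strategy reproduces this row, so those 6 are the full class: p/U/g/Stay, p/U/h/Stay, p/U/f/Stay, p/W/g/Stay, p/W/h/Stay, p/W/f/Stay.

6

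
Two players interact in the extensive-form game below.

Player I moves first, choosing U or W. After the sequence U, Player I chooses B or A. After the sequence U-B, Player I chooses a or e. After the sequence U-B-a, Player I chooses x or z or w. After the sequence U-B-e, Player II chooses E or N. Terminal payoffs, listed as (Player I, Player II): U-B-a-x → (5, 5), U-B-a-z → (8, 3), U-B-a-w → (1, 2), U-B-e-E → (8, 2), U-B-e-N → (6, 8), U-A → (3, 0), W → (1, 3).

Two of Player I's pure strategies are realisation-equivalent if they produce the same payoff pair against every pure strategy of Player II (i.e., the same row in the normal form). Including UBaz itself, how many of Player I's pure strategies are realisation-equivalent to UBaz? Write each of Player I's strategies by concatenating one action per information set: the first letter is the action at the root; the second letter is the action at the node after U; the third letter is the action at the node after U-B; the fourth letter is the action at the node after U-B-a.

1

Row for UBaz (columns E, N): (8,3) (8,3).
Every one of Player I's information sets is on the play path for some reply by Player II when Player I follows UBaz.
Changing the action at any of them therefore changes at least one column, so only UBaz itself gives this row.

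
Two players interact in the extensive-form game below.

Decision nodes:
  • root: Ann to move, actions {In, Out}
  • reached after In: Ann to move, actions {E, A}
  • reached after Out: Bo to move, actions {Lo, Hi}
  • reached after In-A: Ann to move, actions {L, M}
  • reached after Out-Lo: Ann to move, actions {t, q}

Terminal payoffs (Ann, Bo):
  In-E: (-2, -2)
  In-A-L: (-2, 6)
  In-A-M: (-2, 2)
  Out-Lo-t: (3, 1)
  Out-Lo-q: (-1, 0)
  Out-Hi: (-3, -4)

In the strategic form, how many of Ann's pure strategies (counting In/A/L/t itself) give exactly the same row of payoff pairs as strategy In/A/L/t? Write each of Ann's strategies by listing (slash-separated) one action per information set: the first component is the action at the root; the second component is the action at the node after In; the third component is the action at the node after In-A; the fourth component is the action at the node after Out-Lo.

Row for In/A/L/t (columns Lo, Hi): (-2,6) (-2,6).
Under In/A/L/t, Ann's choice at the node after Out-Lo can never be reached regardless of what Bo does, so varying those choices leaves every outcome unchanged.
Holding the reachable choices fixed and varying the unreachable one freely already gives 2 equivalent strategies.
No other strategy reproduces this row, so those 2 are the full class: In/A/L/t, In/A/L/q.

2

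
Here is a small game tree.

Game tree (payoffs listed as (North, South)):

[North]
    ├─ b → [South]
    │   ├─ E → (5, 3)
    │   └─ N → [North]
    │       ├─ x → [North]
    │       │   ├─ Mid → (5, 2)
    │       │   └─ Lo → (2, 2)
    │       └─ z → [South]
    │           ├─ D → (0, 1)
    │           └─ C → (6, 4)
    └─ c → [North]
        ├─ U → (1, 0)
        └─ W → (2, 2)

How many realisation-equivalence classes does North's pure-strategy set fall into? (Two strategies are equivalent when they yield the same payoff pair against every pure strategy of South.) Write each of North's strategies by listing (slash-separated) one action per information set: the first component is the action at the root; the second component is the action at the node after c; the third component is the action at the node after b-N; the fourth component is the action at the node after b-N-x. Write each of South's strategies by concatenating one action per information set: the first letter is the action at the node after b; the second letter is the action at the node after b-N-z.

5

North has 16 pure strategies: b/U/x/Mid, b/U/x/Lo, b/U/z/Mid, b/U/z/Lo, b/W/x/Mid, b/W/x/Lo, b/W/z/Mid, b/W/z/Lo, c/U/x/Mid, c/U/x/Lo, c/U/z/Mid, c/U/z/Lo, c/W/x/Mid, c/W/x/Lo, c/W/z/Mid, c/W/z/Lo. Columns: ED, EC, ND, NC.
{b/U/x/Mid, b/W/x/Mid} → row (5,3) (5,3) (5,2) (5,2)
{b/U/x/Lo, b/W/x/Lo} → row (5,3) (5,3) (2,2) (2,2)
{b/U/z/Mid, b/U/z/Lo, b/W/z/Mid, b/W/z/Lo} → row (5,3) (5,3) (0,1) (6,4)
{c/U/x/Mid, c/U/x/Lo, c/U/z/Mid, c/U/z/Lo} → row (1,0) (1,0) (1,0) (1,0)
{c/W/x/Mid, c/W/x/Lo, c/W/z/Mid, c/W/z/Lo} → row (2,2) (2,2) (2,2) (2,2)
That's 5 distinct rows out of 16 strategies.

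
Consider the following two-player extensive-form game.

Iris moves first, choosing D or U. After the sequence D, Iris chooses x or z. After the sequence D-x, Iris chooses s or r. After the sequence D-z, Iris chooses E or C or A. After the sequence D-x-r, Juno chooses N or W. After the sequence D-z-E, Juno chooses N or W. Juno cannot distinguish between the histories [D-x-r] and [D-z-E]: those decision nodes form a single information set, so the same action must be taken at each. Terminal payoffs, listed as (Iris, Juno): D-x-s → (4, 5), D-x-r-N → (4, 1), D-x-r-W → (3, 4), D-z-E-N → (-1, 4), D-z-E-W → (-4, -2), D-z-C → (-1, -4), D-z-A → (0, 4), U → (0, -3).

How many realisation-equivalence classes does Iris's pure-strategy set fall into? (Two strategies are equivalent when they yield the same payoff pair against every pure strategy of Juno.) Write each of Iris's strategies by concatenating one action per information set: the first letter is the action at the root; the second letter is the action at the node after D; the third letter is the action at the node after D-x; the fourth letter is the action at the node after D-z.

Iris has 24 pure strategies: DxsE, DxsC, DxsA, DxrE, DxrC, DxrA, DzsE, DzsC, DzsA, DzrE, DzrC, DzrA, UxsE, UxsC, UxsA, UxrE, UxrC, UxrA, UzsE, UzsC, UzsA, UzrE, UzrC, UzrA. Columns: N, W.
{DxsE, DxsC, DxsA} → row (4,5) (4,5)
{DxrE, DxrC, DxrA} → row (4,1) (3,4)
{DzsE, DzrE} → row (-1,4) (-4,-2)
{DzsC, DzrC} → row (-1,-4) (-1,-4)
{DzsA, DzrA} → row (0,4) (0,4)
{UxsE, UxsC, UxsA, UxrE, UxrC, UxrA, UzsE, UzsC, UzsA, UzrE, UzrC, UzrA} → row (0,-3) (0,-3)
That's 6 distinct rows out of 24 strategies.

6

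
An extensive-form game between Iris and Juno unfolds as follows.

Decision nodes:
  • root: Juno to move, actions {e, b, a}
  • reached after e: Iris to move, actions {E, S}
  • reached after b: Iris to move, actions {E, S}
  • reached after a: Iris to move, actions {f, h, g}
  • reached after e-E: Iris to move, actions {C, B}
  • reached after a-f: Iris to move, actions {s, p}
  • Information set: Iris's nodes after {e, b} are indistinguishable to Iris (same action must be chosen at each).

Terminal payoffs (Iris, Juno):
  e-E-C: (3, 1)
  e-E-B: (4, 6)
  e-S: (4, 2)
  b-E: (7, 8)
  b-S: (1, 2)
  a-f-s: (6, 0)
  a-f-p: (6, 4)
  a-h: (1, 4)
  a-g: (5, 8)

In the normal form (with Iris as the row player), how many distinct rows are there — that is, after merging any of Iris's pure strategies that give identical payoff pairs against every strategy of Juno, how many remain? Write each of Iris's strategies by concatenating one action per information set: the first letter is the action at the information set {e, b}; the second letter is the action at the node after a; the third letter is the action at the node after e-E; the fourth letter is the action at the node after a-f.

Iris has 24 pure strategies: EfCs, EfCp, EfBs, EfBp, EhCs, EhCp, EhBs, EhBp, EgCs, EgCp, EgBs, EgBp, SfCs, SfCp, SfBs, SfBp, ShCs, ShCp, ShBs, ShBp, SgCs, SgCp, SgBs, SgBp. Columns: e, b, a.
{EfCs} → row (3,1) (7,8) (6,0)
{EfCp} → row (3,1) (7,8) (6,4)
{EfBs} → row (4,6) (7,8) (6,0)
{EfBp} → row (4,6) (7,8) (6,4)
{EhCs, EhCp} → row (3,1) (7,8) (1,4)
{EhBs, EhBp} → row (4,6) (7,8) (1,4)
{EgCs, EgCp} → row (3,1) (7,8) (5,8)
{EgBs, EgBp} → row (4,6) (7,8) (5,8)
{SfCs, SfBs} → row (4,2) (1,2) (6,0)
{SfCp, SfBp} → row (4,2) (1,2) (6,4)
{ShCs, ShCp, ShBs, ShBp} → row (4,2) (1,2) (1,4)
{SgCs, SgCp, SgBs, SgBp} → row (4,2) (1,2) (5,8)
That's 12 distinct rows out of 24 strategies.

12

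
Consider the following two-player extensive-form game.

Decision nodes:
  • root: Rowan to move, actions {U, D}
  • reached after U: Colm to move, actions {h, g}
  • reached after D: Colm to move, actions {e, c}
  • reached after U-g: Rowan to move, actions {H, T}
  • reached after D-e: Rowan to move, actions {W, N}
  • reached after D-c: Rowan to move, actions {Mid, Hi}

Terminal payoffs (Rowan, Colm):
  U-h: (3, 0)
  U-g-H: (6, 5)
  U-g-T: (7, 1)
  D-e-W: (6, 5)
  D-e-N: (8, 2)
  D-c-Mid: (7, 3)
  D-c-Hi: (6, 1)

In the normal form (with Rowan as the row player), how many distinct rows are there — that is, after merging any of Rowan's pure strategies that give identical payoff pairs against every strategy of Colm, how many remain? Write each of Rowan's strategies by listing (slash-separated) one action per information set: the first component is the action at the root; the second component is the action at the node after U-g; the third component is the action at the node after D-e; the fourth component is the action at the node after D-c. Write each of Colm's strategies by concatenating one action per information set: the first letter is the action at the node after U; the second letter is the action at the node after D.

6

Rowan has 16 pure strategies: U/H/W/Mid, U/H/W/Hi, U/H/N/Mid, U/H/N/Hi, U/T/W/Mid, U/T/W/Hi, U/T/N/Mid, U/T/N/Hi, D/H/W/Mid, D/H/W/Hi, D/H/N/Mid, D/H/N/Hi, D/T/W/Mid, D/T/W/Hi, D/T/N/Mid, D/T/N/Hi. Columns: he, hc, ge, gc.
{U/H/W/Mid, U/H/W/Hi, U/H/N/Mid, U/H/N/Hi} → row (3,0) (3,0) (6,5) (6,5)
{U/T/W/Mid, U/T/W/Hi, U/T/N/Mid, U/T/N/Hi} → row (3,0) (3,0) (7,1) (7,1)
{D/H/W/Mid, D/T/W/Mid} → row (6,5) (7,3) (6,5) (7,3)
{D/H/W/Hi, D/T/W/Hi} → row (6,5) (6,1) (6,5) (6,1)
{D/H/N/Mid, D/T/N/Mid} → row (8,2) (7,3) (8,2) (7,3)
{D/H/N/Hi, D/T/N/Hi} → row (8,2) (6,1) (8,2) (6,1)
That's 6 distinct rows out of 16 strategies.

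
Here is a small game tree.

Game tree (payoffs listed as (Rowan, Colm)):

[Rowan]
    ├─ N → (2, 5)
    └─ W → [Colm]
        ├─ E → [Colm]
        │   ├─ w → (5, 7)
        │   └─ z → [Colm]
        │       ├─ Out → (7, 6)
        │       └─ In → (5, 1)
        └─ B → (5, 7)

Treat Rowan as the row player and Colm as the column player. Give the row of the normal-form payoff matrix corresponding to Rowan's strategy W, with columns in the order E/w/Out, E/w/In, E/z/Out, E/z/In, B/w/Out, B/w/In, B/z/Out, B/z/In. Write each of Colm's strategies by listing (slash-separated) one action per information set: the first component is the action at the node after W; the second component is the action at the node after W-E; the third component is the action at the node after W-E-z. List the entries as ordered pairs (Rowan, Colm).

vs E/w/Out: Rowan plays W → Colm plays E at [W] → Colm plays w at [W-E] → (5, 7)
vs E/w/In: Rowan plays W → Colm plays E at [W] → Colm plays w at [W-E] → (5, 7)
vs E/z/Out: Rowan plays W → Colm plays E at [W] → Colm plays z at [W-E] → Colm plays Out at [W-E-z] → (7, 6)
vs E/z/In: Rowan plays W → Colm plays E at [W] → Colm plays z at [W-E] → Colm plays In at [W-E-z] → (5, 1)
vs B/w/Out: Rowan plays W → Colm plays B at [W] → (5, 7)
vs B/w/In: Rowan plays W → Colm plays B at [W] → (5, 7)
vs B/z/Out: Rowan plays W → Colm plays B at [W] → (5, 7)
vs B/z/In: Rowan plays W → Colm plays B at [W] → (5, 7)

(5,7) (5,7) (7,6) (5,1) (5,7) (5,7) (5,7) (5,7)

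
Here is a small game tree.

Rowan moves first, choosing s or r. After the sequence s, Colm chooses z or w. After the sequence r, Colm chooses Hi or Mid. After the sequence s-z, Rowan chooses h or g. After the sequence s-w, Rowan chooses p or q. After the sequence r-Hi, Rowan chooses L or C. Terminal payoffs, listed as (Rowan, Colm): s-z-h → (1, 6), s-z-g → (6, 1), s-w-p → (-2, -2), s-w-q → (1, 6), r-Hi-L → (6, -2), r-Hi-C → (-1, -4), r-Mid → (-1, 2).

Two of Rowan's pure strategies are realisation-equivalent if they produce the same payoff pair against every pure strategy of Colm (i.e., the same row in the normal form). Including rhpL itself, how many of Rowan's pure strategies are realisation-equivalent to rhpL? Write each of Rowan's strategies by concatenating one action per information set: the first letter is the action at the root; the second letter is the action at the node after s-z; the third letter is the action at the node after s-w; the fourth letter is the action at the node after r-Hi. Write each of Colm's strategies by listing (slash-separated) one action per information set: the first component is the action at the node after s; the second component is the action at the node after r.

Row for rhpL (columns z/Hi, z/Mid, w/Hi, w/Mid): (6,-2) (-1,2) (6,-2) (-1,2).
Under rhpL, Rowan's choice at the node after s-z and at the node after s-w can never be reached regardless of what Colm does, so varying those choices leaves every outcome unchanged.
Holding the reachable choices fixed and varying the unreachable ones freely already gives 2 × 2 = 4 equivalent strategies.
No other strategy reproduces this row, so those 4 are the full class: rhpL, rhqL, rgpL, rgqL.

4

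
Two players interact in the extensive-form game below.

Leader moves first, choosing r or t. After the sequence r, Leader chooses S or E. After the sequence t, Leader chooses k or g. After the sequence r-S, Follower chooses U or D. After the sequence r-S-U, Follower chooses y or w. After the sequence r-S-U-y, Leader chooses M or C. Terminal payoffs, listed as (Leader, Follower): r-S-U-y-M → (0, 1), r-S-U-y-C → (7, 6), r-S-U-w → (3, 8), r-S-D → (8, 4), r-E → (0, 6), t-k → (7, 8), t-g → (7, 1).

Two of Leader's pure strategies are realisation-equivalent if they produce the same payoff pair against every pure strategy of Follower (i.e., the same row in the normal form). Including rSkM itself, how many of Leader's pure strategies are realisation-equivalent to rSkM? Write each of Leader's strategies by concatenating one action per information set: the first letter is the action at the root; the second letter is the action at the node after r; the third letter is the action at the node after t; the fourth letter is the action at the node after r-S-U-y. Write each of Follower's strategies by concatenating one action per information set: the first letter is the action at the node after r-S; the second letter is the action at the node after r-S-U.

2

Row for rSkM (columns Uy, Uw, Dy, Dw): (0,1) (3,8) (8,4) (8,4).
Under rSkM, Leader's choice at the node after t can never be reached regardless of what Follower does, so varying those choices leaves every outcome unchanged.
Holding the reachable choices fixed and varying the unreachable one freely already gives 2 equivalent strategies.
No other strategy reproduces this row, so those 2 are the full class: rSkM, rSgM.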